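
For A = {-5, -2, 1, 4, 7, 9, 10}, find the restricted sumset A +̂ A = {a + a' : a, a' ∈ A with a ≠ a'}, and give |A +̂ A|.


Restricted sumset: A +̂ A = {a + a' : a ∈ A, a' ∈ A, a ≠ a'}.
Equivalently, take A + A and drop any sum 2a that is achievable ONLY as a + a for a ∈ A (i.e. sums representable only with equal summands).
Enumerate pairs (a, a') with a < a' (symmetric, so each unordered pair gives one sum; this covers all a ≠ a'):
  -5 + -2 = -7
  -5 + 1 = -4
  -5 + 4 = -1
  -5 + 7 = 2
  -5 + 9 = 4
  -5 + 10 = 5
  -2 + 1 = -1
  -2 + 4 = 2
  -2 + 7 = 5
  -2 + 9 = 7
  -2 + 10 = 8
  1 + 4 = 5
  1 + 7 = 8
  1 + 9 = 10
  1 + 10 = 11
  4 + 7 = 11
  4 + 9 = 13
  4 + 10 = 14
  7 + 9 = 16
  7 + 10 = 17
  9 + 10 = 19
Collected distinct sums: {-7, -4, -1, 2, 4, 5, 7, 8, 10, 11, 13, 14, 16, 17, 19}
|A +̂ A| = 15
(Reference bound: |A +̂ A| ≥ 2|A| - 3 for |A| ≥ 2, with |A| = 7 giving ≥ 11.)

|A +̂ A| = 15


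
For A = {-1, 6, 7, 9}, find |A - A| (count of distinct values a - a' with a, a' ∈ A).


A - A = {a - a' : a, a' ∈ A}; |A| = 4.
Bounds: 2|A|-1 ≤ |A - A| ≤ |A|² - |A| + 1, i.e. 7 ≤ |A - A| ≤ 13.
Note: 0 ∈ A - A always (from a - a). The set is symmetric: if d ∈ A - A then -d ∈ A - A.
Enumerate nonzero differences d = a - a' with a > a' (then include -d):
Positive differences: {1, 2, 3, 7, 8, 10}
Full difference set: {0} ∪ (positive diffs) ∪ (negative diffs).
|A - A| = 1 + 2·6 = 13 (matches direct enumeration: 13).

|A - A| = 13


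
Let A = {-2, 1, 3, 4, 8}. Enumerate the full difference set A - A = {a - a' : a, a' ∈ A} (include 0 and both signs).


A - A = {a - a' : a, a' ∈ A}.
Compute a - a' for each ordered pair (a, a'):
a = -2: -2--2=0, -2-1=-3, -2-3=-5, -2-4=-6, -2-8=-10
a = 1: 1--2=3, 1-1=0, 1-3=-2, 1-4=-3, 1-8=-7
a = 3: 3--2=5, 3-1=2, 3-3=0, 3-4=-1, 3-8=-5
a = 4: 4--2=6, 4-1=3, 4-3=1, 4-4=0, 4-8=-4
a = 8: 8--2=10, 8-1=7, 8-3=5, 8-4=4, 8-8=0
Collecting distinct values (and noting 0 appears from a-a):
A - A = {-10, -7, -6, -5, -4, -3, -2, -1, 0, 1, 2, 3, 4, 5, 6, 7, 10}
|A - A| = 17

A - A = {-10, -7, -6, -5, -4, -3, -2, -1, 0, 1, 2, 3, 4, 5, 6, 7, 10}


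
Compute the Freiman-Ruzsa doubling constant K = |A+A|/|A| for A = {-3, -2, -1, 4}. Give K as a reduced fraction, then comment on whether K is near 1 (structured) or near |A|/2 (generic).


|A| = 4.
Compute A + A by enumerating all 16 pairs.
A + A = {-6, -5, -4, -3, -2, 1, 2, 3, 8}, so |A + A| = 9.
K = |A + A| / |A| = 9/4 (already in lowest terms) ≈ 2.2500.
Reference: AP of size 4 gives K = 7/4 ≈ 1.7500; a fully generic set of size 4 gives K ≈ 2.5000.

|A| = 4, |A + A| = 9, K = 9/4.


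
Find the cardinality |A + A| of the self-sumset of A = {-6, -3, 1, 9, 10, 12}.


A + A = {a + a' : a, a' ∈ A}; |A| = 6.
General bounds: 2|A| - 1 ≤ |A + A| ≤ |A|(|A|+1)/2, i.e. 11 ≤ |A + A| ≤ 21.
Lower bound 2|A|-1 is attained iff A is an arithmetic progression.
Enumerate sums a + a' for a ≤ a' (symmetric, so this suffices):
a = -6: -6+-6=-12, -6+-3=-9, -6+1=-5, -6+9=3, -6+10=4, -6+12=6
a = -3: -3+-3=-6, -3+1=-2, -3+9=6, -3+10=7, -3+12=9
a = 1: 1+1=2, 1+9=10, 1+10=11, 1+12=13
a = 9: 9+9=18, 9+10=19, 9+12=21
a = 10: 10+10=20, 10+12=22
a = 12: 12+12=24
Distinct sums: {-12, -9, -6, -5, -2, 2, 3, 4, 6, 7, 9, 10, 11, 13, 18, 19, 20, 21, 22, 24}
|A + A| = 20

|A + A| = 20


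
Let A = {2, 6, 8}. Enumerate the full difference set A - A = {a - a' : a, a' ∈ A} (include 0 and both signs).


A - A = {a - a' : a, a' ∈ A}.
Compute a - a' for each ordered pair (a, a'):
a = 2: 2-2=0, 2-6=-4, 2-8=-6
a = 6: 6-2=4, 6-6=0, 6-8=-2
a = 8: 8-2=6, 8-6=2, 8-8=0
Collecting distinct values (and noting 0 appears from a-a):
A - A = {-6, -4, -2, 0, 2, 4, 6}
|A - A| = 7

A - A = {-6, -4, -2, 0, 2, 4, 6}


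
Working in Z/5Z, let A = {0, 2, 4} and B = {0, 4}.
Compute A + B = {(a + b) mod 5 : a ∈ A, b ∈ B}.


Work in Z/5Z: reduce every sum a + b modulo 5.
Enumerate all 6 pairs:
a = 0: 0+0=0, 0+4=4
a = 2: 2+0=2, 2+4=1
a = 4: 4+0=4, 4+4=3
Distinct residues collected: {0, 1, 2, 3, 4}
|A + B| = 5 (out of 5 total residues).

A + B = {0, 1, 2, 3, 4}


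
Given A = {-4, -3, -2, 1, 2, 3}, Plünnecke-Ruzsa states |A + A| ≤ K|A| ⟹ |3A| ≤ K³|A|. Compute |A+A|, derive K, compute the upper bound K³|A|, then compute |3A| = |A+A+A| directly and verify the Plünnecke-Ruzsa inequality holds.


|A| = 6.
Step 1: Compute A + A by enumerating all 36 pairs.
A + A = {-8, -7, -6, -5, -4, -3, -2, -1, 0, 1, 2, 3, 4, 5, 6}, so |A + A| = 15.
Step 2: Doubling constant K = |A + A|/|A| = 15/6 = 15/6 ≈ 2.5000.
Step 3: Plünnecke-Ruzsa gives |3A| ≤ K³·|A| = (2.5000)³ · 6 ≈ 93.7500.
Step 4: Compute 3A = A + A + A directly by enumerating all triples (a,b,c) ∈ A³; |3A| = 22.
Step 5: Check 22 ≤ 93.7500? Yes ✓.

K = 15/6, Plünnecke-Ruzsa bound K³|A| ≈ 93.7500, |3A| = 22, inequality holds.


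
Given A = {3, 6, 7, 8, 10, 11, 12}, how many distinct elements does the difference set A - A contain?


A - A = {a - a' : a, a' ∈ A}; |A| = 7.
Bounds: 2|A|-1 ≤ |A - A| ≤ |A|² - |A| + 1, i.e. 13 ≤ |A - A| ≤ 43.
Note: 0 ∈ A - A always (from a - a). The set is symmetric: if d ∈ A - A then -d ∈ A - A.
Enumerate nonzero differences d = a - a' with a > a' (then include -d):
Positive differences: {1, 2, 3, 4, 5, 6, 7, 8, 9}
Full difference set: {0} ∪ (positive diffs) ∪ (negative diffs).
|A - A| = 1 + 2·9 = 19 (matches direct enumeration: 19).

|A - A| = 19


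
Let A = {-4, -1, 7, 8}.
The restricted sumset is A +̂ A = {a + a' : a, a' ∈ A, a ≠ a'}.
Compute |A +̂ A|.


Restricted sumset: A +̂ A = {a + a' : a ∈ A, a' ∈ A, a ≠ a'}.
Equivalently, take A + A and drop any sum 2a that is achievable ONLY as a + a for a ∈ A (i.e. sums representable only with equal summands).
Enumerate pairs (a, a') with a < a' (symmetric, so each unordered pair gives one sum; this covers all a ≠ a'):
  -4 + -1 = -5
  -4 + 7 = 3
  -4 + 8 = 4
  -1 + 7 = 6
  -1 + 8 = 7
  7 + 8 = 15
Collected distinct sums: {-5, 3, 4, 6, 7, 15}
|A +̂ A| = 6
(Reference bound: |A +̂ A| ≥ 2|A| - 3 for |A| ≥ 2, with |A| = 4 giving ≥ 5.)

|A +̂ A| = 6


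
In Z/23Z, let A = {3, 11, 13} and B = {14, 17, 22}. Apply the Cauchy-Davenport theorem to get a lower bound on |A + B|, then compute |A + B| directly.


Cauchy-Davenport: |A + B| ≥ min(p, |A| + |B| - 1) for A, B nonempty in Z/pZ.
|A| = 3, |B| = 3, p = 23.
CD lower bound = min(23, 3 + 3 - 1) = min(23, 5) = 5.
Compute A + B mod 23 directly:
a = 3: 3+14=17, 3+17=20, 3+22=2
a = 11: 11+14=2, 11+17=5, 11+22=10
a = 13: 13+14=4, 13+17=7, 13+22=12
A + B = {2, 4, 5, 7, 10, 12, 17, 20}, so |A + B| = 8.
Verify: 8 ≥ 5? Yes ✓.

CD lower bound = 5, actual |A + B| = 8.


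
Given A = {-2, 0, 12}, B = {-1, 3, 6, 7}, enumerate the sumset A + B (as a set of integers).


A + B = {a + b : a ∈ A, b ∈ B}.
Enumerate all |A|·|B| = 3·4 = 12 pairs (a, b) and collect distinct sums.
a = -2: -2+-1=-3, -2+3=1, -2+6=4, -2+7=5
a = 0: 0+-1=-1, 0+3=3, 0+6=6, 0+7=7
a = 12: 12+-1=11, 12+3=15, 12+6=18, 12+7=19
Collecting distinct sums: A + B = {-3, -1, 1, 3, 4, 5, 6, 7, 11, 15, 18, 19}
|A + B| = 12

A + B = {-3, -1, 1, 3, 4, 5, 6, 7, 11, 15, 18, 19}


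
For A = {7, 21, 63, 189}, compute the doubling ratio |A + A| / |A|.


|A| = 4.
Compute A + A by enumerating all 16 pairs.
A + A = {14, 28, 42, 70, 84, 126, 196, 210, 252, 378}, so |A + A| = 10.
K = |A + A| / |A| = 10/4 = 5/2 ≈ 2.5000.
Reference: AP of size 4 gives K = 7/4 ≈ 1.7500; a fully generic set of size 4 gives K ≈ 2.5000.

|A| = 4, |A + A| = 10, K = 10/4 = 5/2.


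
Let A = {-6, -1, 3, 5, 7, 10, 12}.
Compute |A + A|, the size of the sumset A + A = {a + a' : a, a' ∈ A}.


A + A = {a + a' : a, a' ∈ A}; |A| = 7.
General bounds: 2|A| - 1 ≤ |A + A| ≤ |A|(|A|+1)/2, i.e. 13 ≤ |A + A| ≤ 28.
Lower bound 2|A|-1 is attained iff A is an arithmetic progression.
Enumerate sums a + a' for a ≤ a' (symmetric, so this suffices):
a = -6: -6+-6=-12, -6+-1=-7, -6+3=-3, -6+5=-1, -6+7=1, -6+10=4, -6+12=6
a = -1: -1+-1=-2, -1+3=2, -1+5=4, -1+7=6, -1+10=9, -1+12=11
a = 3: 3+3=6, 3+5=8, 3+7=10, 3+10=13, 3+12=15
a = 5: 5+5=10, 5+7=12, 5+10=15, 5+12=17
a = 7: 7+7=14, 7+10=17, 7+12=19
a = 10: 10+10=20, 10+12=22
a = 12: 12+12=24
Distinct sums: {-12, -7, -3, -2, -1, 1, 2, 4, 6, 8, 9, 10, 11, 12, 13, 14, 15, 17, 19, 20, 22, 24}
|A + A| = 22

|A + A| = 22


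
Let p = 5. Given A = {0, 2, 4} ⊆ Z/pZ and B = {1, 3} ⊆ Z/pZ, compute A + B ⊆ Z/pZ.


Work in Z/5Z: reduce every sum a + b modulo 5.
Enumerate all 6 pairs:
a = 0: 0+1=1, 0+3=3
a = 2: 2+1=3, 2+3=0
a = 4: 4+1=0, 4+3=2
Distinct residues collected: {0, 1, 2, 3}
|A + B| = 4 (out of 5 total residues).

A + B = {0, 1, 2, 3}


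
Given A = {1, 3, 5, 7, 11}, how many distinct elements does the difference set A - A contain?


A - A = {a - a' : a, a' ∈ A}; |A| = 5.
Bounds: 2|A|-1 ≤ |A - A| ≤ |A|² - |A| + 1, i.e. 9 ≤ |A - A| ≤ 21.
Note: 0 ∈ A - A always (from a - a). The set is symmetric: if d ∈ A - A then -d ∈ A - A.
Enumerate nonzero differences d = a - a' with a > a' (then include -d):
Positive differences: {2, 4, 6, 8, 10}
Full difference set: {0} ∪ (positive diffs) ∪ (negative diffs).
|A - A| = 1 + 2·5 = 11 (matches direct enumeration: 11).

|A - A| = 11


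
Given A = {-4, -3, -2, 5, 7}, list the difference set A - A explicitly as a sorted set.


A - A = {a - a' : a, a' ∈ A}.
Compute a - a' for each ordered pair (a, a'):
a = -4: -4--4=0, -4--3=-1, -4--2=-2, -4-5=-9, -4-7=-11
a = -3: -3--4=1, -3--3=0, -3--2=-1, -3-5=-8, -3-7=-10
a = -2: -2--4=2, -2--3=1, -2--2=0, -2-5=-7, -2-7=-9
a = 5: 5--4=9, 5--3=8, 5--2=7, 5-5=0, 5-7=-2
a = 7: 7--4=11, 7--3=10, 7--2=9, 7-5=2, 7-7=0
Collecting distinct values (and noting 0 appears from a-a):
A - A = {-11, -10, -9, -8, -7, -2, -1, 0, 1, 2, 7, 8, 9, 10, 11}
|A - A| = 15

A - A = {-11, -10, -9, -8, -7, -2, -1, 0, 1, 2, 7, 8, 9, 10, 11}


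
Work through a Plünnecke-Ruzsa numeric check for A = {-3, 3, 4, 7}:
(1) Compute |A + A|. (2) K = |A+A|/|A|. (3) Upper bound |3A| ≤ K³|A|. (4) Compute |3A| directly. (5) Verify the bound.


|A| = 4.
Step 1: Compute A + A by enumerating all 16 pairs.
A + A = {-6, 0, 1, 4, 6, 7, 8, 10, 11, 14}, so |A + A| = 10.
Step 2: Doubling constant K = |A + A|/|A| = 10/4 = 10/4 ≈ 2.5000.
Step 3: Plünnecke-Ruzsa gives |3A| ≤ K³·|A| = (2.5000)³ · 4 ≈ 62.5000.
Step 4: Compute 3A = A + A + A directly by enumerating all triples (a,b,c) ∈ A³; |3A| = 19.
Step 5: Check 19 ≤ 62.5000? Yes ✓.

K = 10/4, Plünnecke-Ruzsa bound K³|A| ≈ 62.5000, |3A| = 19, inequality holds.


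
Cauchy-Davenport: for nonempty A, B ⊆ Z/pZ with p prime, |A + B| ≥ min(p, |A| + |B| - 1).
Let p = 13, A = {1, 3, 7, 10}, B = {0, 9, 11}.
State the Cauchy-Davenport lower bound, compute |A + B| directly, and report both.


Cauchy-Davenport: |A + B| ≥ min(p, |A| + |B| - 1) for A, B nonempty in Z/pZ.
|A| = 4, |B| = 3, p = 13.
CD lower bound = min(13, 4 + 3 - 1) = min(13, 6) = 6.
Compute A + B mod 13 directly:
a = 1: 1+0=1, 1+9=10, 1+11=12
a = 3: 3+0=3, 3+9=12, 3+11=1
a = 7: 7+0=7, 7+9=3, 7+11=5
a = 10: 10+0=10, 10+9=6, 10+11=8
A + B = {1, 3, 5, 6, 7, 8, 10, 12}, so |A + B| = 8.
Verify: 8 ≥ 6? Yes ✓.

CD lower bound = 6, actual |A + B| = 8.


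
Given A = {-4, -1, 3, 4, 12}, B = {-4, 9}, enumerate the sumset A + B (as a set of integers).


A + B = {a + b : a ∈ A, b ∈ B}.
Enumerate all |A|·|B| = 5·2 = 10 pairs (a, b) and collect distinct sums.
a = -4: -4+-4=-8, -4+9=5
a = -1: -1+-4=-5, -1+9=8
a = 3: 3+-4=-1, 3+9=12
a = 4: 4+-4=0, 4+9=13
a = 12: 12+-4=8, 12+9=21
Collecting distinct sums: A + B = {-8, -5, -1, 0, 5, 8, 12, 13, 21}
|A + B| = 9

A + B = {-8, -5, -1, 0, 5, 8, 12, 13, 21}


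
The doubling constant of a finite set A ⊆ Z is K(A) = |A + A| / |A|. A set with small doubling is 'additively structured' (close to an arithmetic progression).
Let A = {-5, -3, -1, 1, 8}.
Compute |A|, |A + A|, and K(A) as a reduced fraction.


|A| = 5.
Compute A + A by enumerating all 25 pairs.
A + A = {-10, -8, -6, -4, -2, 0, 2, 3, 5, 7, 9, 16}, so |A + A| = 12.
K = |A + A| / |A| = 12/5 (already in lowest terms) ≈ 2.4000.
Reference: AP of size 5 gives K = 9/5 ≈ 1.8000; a fully generic set of size 5 gives K ≈ 3.0000.

|A| = 5, |A + A| = 12, K = 12/5.


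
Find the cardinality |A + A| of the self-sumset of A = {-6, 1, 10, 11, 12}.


A + A = {a + a' : a, a' ∈ A}; |A| = 5.
General bounds: 2|A| - 1 ≤ |A + A| ≤ |A|(|A|+1)/2, i.e. 9 ≤ |A + A| ≤ 15.
Lower bound 2|A|-1 is attained iff A is an arithmetic progression.
Enumerate sums a + a' for a ≤ a' (symmetric, so this suffices):
a = -6: -6+-6=-12, -6+1=-5, -6+10=4, -6+11=5, -6+12=6
a = 1: 1+1=2, 1+10=11, 1+11=12, 1+12=13
a = 10: 10+10=20, 10+11=21, 10+12=22
a = 11: 11+11=22, 11+12=23
a = 12: 12+12=24
Distinct sums: {-12, -5, 2, 4, 5, 6, 11, 12, 13, 20, 21, 22, 23, 24}
|A + A| = 14

|A + A| = 14


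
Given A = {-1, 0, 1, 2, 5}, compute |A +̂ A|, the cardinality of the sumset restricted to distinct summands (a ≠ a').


Restricted sumset: A +̂ A = {a + a' : a ∈ A, a' ∈ A, a ≠ a'}.
Equivalently, take A + A and drop any sum 2a that is achievable ONLY as a + a for a ∈ A (i.e. sums representable only with equal summands).
Enumerate pairs (a, a') with a < a' (symmetric, so each unordered pair gives one sum; this covers all a ≠ a'):
  -1 + 0 = -1
  -1 + 1 = 0
  -1 + 2 = 1
  -1 + 5 = 4
  0 + 1 = 1
  0 + 2 = 2
  0 + 5 = 5
  1 + 2 = 3
  1 + 5 = 6
  2 + 5 = 7
Collected distinct sums: {-1, 0, 1, 2, 3, 4, 5, 6, 7}
|A +̂ A| = 9
(Reference bound: |A +̂ A| ≥ 2|A| - 3 for |A| ≥ 2, with |A| = 5 giving ≥ 7.)

|A +̂ A| = 9


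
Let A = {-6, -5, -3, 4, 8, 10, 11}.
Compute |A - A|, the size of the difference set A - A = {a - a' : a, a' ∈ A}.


A - A = {a - a' : a, a' ∈ A}; |A| = 7.
Bounds: 2|A|-1 ≤ |A - A| ≤ |A|² - |A| + 1, i.e. 13 ≤ |A - A| ≤ 43.
Note: 0 ∈ A - A always (from a - a). The set is symmetric: if d ∈ A - A then -d ∈ A - A.
Enumerate nonzero differences d = a - a' with a > a' (then include -d):
Positive differences: {1, 2, 3, 4, 6, 7, 9, 10, 11, 13, 14, 15, 16, 17}
Full difference set: {0} ∪ (positive diffs) ∪ (negative diffs).
|A - A| = 1 + 2·14 = 29 (matches direct enumeration: 29).

|A - A| = 29


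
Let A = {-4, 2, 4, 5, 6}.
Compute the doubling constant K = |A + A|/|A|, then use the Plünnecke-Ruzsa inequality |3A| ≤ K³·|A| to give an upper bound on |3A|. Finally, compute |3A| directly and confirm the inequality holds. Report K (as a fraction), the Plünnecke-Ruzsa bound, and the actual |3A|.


|A| = 5.
Step 1: Compute A + A by enumerating all 25 pairs.
A + A = {-8, -2, 0, 1, 2, 4, 6, 7, 8, 9, 10, 11, 12}, so |A + A| = 13.
Step 2: Doubling constant K = |A + A|/|A| = 13/5 = 13/5 ≈ 2.6000.
Step 3: Plünnecke-Ruzsa gives |3A| ≤ K³·|A| = (2.6000)³ · 5 ≈ 87.8800.
Step 4: Compute 3A = A + A + A directly by enumerating all triples (a,b,c) ∈ A³; |3A| = 23.
Step 5: Check 23 ≤ 87.8800? Yes ✓.

K = 13/5, Plünnecke-Ruzsa bound K³|A| ≈ 87.8800, |3A| = 23, inequality holds.


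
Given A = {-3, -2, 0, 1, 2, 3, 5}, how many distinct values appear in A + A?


A + A = {a + a' : a, a' ∈ A}; |A| = 7.
General bounds: 2|A| - 1 ≤ |A + A| ≤ |A|(|A|+1)/2, i.e. 13 ≤ |A + A| ≤ 28.
Lower bound 2|A|-1 is attained iff A is an arithmetic progression.
Enumerate sums a + a' for a ≤ a' (symmetric, so this suffices):
a = -3: -3+-3=-6, -3+-2=-5, -3+0=-3, -3+1=-2, -3+2=-1, -3+3=0, -3+5=2
a = -2: -2+-2=-4, -2+0=-2, -2+1=-1, -2+2=0, -2+3=1, -2+5=3
a = 0: 0+0=0, 0+1=1, 0+2=2, 0+3=3, 0+5=5
a = 1: 1+1=2, 1+2=3, 1+3=4, 1+5=6
a = 2: 2+2=4, 2+3=5, 2+5=7
a = 3: 3+3=6, 3+5=8
a = 5: 5+5=10
Distinct sums: {-6, -5, -4, -3, -2, -1, 0, 1, 2, 3, 4, 5, 6, 7, 8, 10}
|A + A| = 16

|A + A| = 16


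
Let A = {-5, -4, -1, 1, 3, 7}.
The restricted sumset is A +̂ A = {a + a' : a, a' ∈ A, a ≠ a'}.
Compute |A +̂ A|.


Restricted sumset: A +̂ A = {a + a' : a ∈ A, a' ∈ A, a ≠ a'}.
Equivalently, take A + A and drop any sum 2a that is achievable ONLY as a + a for a ∈ A (i.e. sums representable only with equal summands).
Enumerate pairs (a, a') with a < a' (symmetric, so each unordered pair gives one sum; this covers all a ≠ a'):
  -5 + -4 = -9
  -5 + -1 = -6
  -5 + 1 = -4
  -5 + 3 = -2
  -5 + 7 = 2
  -4 + -1 = -5
  -4 + 1 = -3
  -4 + 3 = -1
  -4 + 7 = 3
  -1 + 1 = 0
  -1 + 3 = 2
  -1 + 7 = 6
  1 + 3 = 4
  1 + 7 = 8
  3 + 7 = 10
Collected distinct sums: {-9, -6, -5, -4, -3, -2, -1, 0, 2, 3, 4, 6, 8, 10}
|A +̂ A| = 14
(Reference bound: |A +̂ A| ≥ 2|A| - 3 for |A| ≥ 2, with |A| = 6 giving ≥ 9.)

|A +̂ A| = 14


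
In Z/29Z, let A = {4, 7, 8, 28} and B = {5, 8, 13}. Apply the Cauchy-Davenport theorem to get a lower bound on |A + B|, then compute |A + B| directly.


Cauchy-Davenport: |A + B| ≥ min(p, |A| + |B| - 1) for A, B nonempty in Z/pZ.
|A| = 4, |B| = 3, p = 29.
CD lower bound = min(29, 4 + 3 - 1) = min(29, 6) = 6.
Compute A + B mod 29 directly:
a = 4: 4+5=9, 4+8=12, 4+13=17
a = 7: 7+5=12, 7+8=15, 7+13=20
a = 8: 8+5=13, 8+8=16, 8+13=21
a = 28: 28+5=4, 28+8=7, 28+13=12
A + B = {4, 7, 9, 12, 13, 15, 16, 17, 20, 21}, so |A + B| = 10.
Verify: 10 ≥ 6? Yes ✓.

CD lower bound = 6, actual |A + B| = 10.


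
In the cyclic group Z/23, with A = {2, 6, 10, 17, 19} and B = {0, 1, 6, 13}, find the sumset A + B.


Work in Z/23Z: reduce every sum a + b modulo 23.
Enumerate all 20 pairs:
a = 2: 2+0=2, 2+1=3, 2+6=8, 2+13=15
a = 6: 6+0=6, 6+1=7, 6+6=12, 6+13=19
a = 10: 10+0=10, 10+1=11, 10+6=16, 10+13=0
a = 17: 17+0=17, 17+1=18, 17+6=0, 17+13=7
a = 19: 19+0=19, 19+1=20, 19+6=2, 19+13=9
Distinct residues collected: {0, 2, 3, 6, 7, 8, 9, 10, 11, 12, 15, 16, 17, 18, 19, 20}
|A + B| = 16 (out of 23 total residues).

A + B = {0, 2, 3, 6, 7, 8, 9, 10, 11, 12, 15, 16, 17, 18, 19, 20}


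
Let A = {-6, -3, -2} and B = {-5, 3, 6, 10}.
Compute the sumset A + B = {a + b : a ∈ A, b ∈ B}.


A + B = {a + b : a ∈ A, b ∈ B}.
Enumerate all |A|·|B| = 3·4 = 12 pairs (a, b) and collect distinct sums.
a = -6: -6+-5=-11, -6+3=-3, -6+6=0, -6+10=4
a = -3: -3+-5=-8, -3+3=0, -3+6=3, -3+10=7
a = -2: -2+-5=-7, -2+3=1, -2+6=4, -2+10=8
Collecting distinct sums: A + B = {-11, -8, -7, -3, 0, 1, 3, 4, 7, 8}
|A + B| = 10

A + B = {-11, -8, -7, -3, 0, 1, 3, 4, 7, 8}


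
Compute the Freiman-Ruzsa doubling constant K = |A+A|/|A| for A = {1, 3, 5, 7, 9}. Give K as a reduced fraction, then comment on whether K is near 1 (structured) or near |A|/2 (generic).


|A| = 5.
Compute A + A by enumerating all 25 pairs.
A + A = {2, 4, 6, 8, 10, 12, 14, 16, 18}, so |A + A| = 9.
K = |A + A| / |A| = 9/5 (already in lowest terms) ≈ 1.8000.
Reference: AP of size 5 gives K = 9/5 ≈ 1.8000; a fully generic set of size 5 gives K ≈ 3.0000.

|A| = 5, |A + A| = 9, K = 9/5.


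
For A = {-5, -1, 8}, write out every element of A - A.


A - A = {a - a' : a, a' ∈ A}.
Compute a - a' for each ordered pair (a, a'):
a = -5: -5--5=0, -5--1=-4, -5-8=-13
a = -1: -1--5=4, -1--1=0, -1-8=-9
a = 8: 8--5=13, 8--1=9, 8-8=0
Collecting distinct values (and noting 0 appears from a-a):
A - A = {-13, -9, -4, 0, 4, 9, 13}
|A - A| = 7

A - A = {-13, -9, -4, 0, 4, 9, 13}


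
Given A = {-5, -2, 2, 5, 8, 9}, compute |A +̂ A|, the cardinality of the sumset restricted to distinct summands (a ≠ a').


Restricted sumset: A +̂ A = {a + a' : a ∈ A, a' ∈ A, a ≠ a'}.
Equivalently, take A + A and drop any sum 2a that is achievable ONLY as a + a for a ∈ A (i.e. sums representable only with equal summands).
Enumerate pairs (a, a') with a < a' (symmetric, so each unordered pair gives one sum; this covers all a ≠ a'):
  -5 + -2 = -7
  -5 + 2 = -3
  -5 + 5 = 0
  -5 + 8 = 3
  -5 + 9 = 4
  -2 + 2 = 0
  -2 + 5 = 3
  -2 + 8 = 6
  -2 + 9 = 7
  2 + 5 = 7
  2 + 8 = 10
  2 + 9 = 11
  5 + 8 = 13
  5 + 9 = 14
  8 + 9 = 17
Collected distinct sums: {-7, -3, 0, 3, 4, 6, 7, 10, 11, 13, 14, 17}
|A +̂ A| = 12
(Reference bound: |A +̂ A| ≥ 2|A| - 3 for |A| ≥ 2, with |A| = 6 giving ≥ 9.)

|A +̂ A| = 12


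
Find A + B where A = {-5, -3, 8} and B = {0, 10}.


A + B = {a + b : a ∈ A, b ∈ B}.
Enumerate all |A|·|B| = 3·2 = 6 pairs (a, b) and collect distinct sums.
a = -5: -5+0=-5, -5+10=5
a = -3: -3+0=-3, -3+10=7
a = 8: 8+0=8, 8+10=18
Collecting distinct sums: A + B = {-5, -3, 5, 7, 8, 18}
|A + B| = 6

A + B = {-5, -3, 5, 7, 8, 18}


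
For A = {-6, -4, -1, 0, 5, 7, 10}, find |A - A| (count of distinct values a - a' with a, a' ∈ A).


A - A = {a - a' : a, a' ∈ A}; |A| = 7.
Bounds: 2|A|-1 ≤ |A - A| ≤ |A|² - |A| + 1, i.e. 13 ≤ |A - A| ≤ 43.
Note: 0 ∈ A - A always (from a - a). The set is symmetric: if d ∈ A - A then -d ∈ A - A.
Enumerate nonzero differences d = a - a' with a > a' (then include -d):
Positive differences: {1, 2, 3, 4, 5, 6, 7, 8, 9, 10, 11, 13, 14, 16}
Full difference set: {0} ∪ (positive diffs) ∪ (negative diffs).
|A - A| = 1 + 2·14 = 29 (matches direct enumeration: 29).

|A - A| = 29


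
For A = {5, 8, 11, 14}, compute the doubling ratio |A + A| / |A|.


|A| = 4.
Compute A + A by enumerating all 16 pairs.
A + A = {10, 13, 16, 19, 22, 25, 28}, so |A + A| = 7.
K = |A + A| / |A| = 7/4 (already in lowest terms) ≈ 1.7500.
Reference: AP of size 4 gives K = 7/4 ≈ 1.7500; a fully generic set of size 4 gives K ≈ 2.5000.

|A| = 4, |A + A| = 7, K = 7/4.


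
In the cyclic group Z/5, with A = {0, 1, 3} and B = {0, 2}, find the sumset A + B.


Work in Z/5Z: reduce every sum a + b modulo 5.
Enumerate all 6 pairs:
a = 0: 0+0=0, 0+2=2
a = 1: 1+0=1, 1+2=3
a = 3: 3+0=3, 3+2=0
Distinct residues collected: {0, 1, 2, 3}
|A + B| = 4 (out of 5 total residues).

A + B = {0, 1, 2, 3}


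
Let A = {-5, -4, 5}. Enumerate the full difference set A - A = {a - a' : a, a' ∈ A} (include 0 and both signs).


A - A = {a - a' : a, a' ∈ A}.
Compute a - a' for each ordered pair (a, a'):
a = -5: -5--5=0, -5--4=-1, -5-5=-10
a = -4: -4--5=1, -4--4=0, -4-5=-9
a = 5: 5--5=10, 5--4=9, 5-5=0
Collecting distinct values (and noting 0 appears from a-a):
A - A = {-10, -9, -1, 0, 1, 9, 10}
|A - A| = 7

A - A = {-10, -9, -1, 0, 1, 9, 10}


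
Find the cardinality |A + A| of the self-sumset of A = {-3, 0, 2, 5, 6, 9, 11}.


A + A = {a + a' : a, a' ∈ A}; |A| = 7.
General bounds: 2|A| - 1 ≤ |A + A| ≤ |A|(|A|+1)/2, i.e. 13 ≤ |A + A| ≤ 28.
Lower bound 2|A|-1 is attained iff A is an arithmetic progression.
Enumerate sums a + a' for a ≤ a' (symmetric, so this suffices):
a = -3: -3+-3=-6, -3+0=-3, -3+2=-1, -3+5=2, -3+6=3, -3+9=6, -3+11=8
a = 0: 0+0=0, 0+2=2, 0+5=5, 0+6=6, 0+9=9, 0+11=11
a = 2: 2+2=4, 2+5=7, 2+6=8, 2+9=11, 2+11=13
a = 5: 5+5=10, 5+6=11, 5+9=14, 5+11=16
a = 6: 6+6=12, 6+9=15, 6+11=17
a = 9: 9+9=18, 9+11=20
a = 11: 11+11=22
Distinct sums: {-6, -3, -1, 0, 2, 3, 4, 5, 6, 7, 8, 9, 10, 11, 12, 13, 14, 15, 16, 17, 18, 20, 22}
|A + A| = 23

|A + A| = 23


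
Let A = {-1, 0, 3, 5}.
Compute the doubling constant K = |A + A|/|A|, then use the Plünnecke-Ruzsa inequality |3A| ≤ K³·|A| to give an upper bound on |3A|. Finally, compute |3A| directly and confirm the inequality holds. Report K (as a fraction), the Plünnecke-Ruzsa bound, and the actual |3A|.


|A| = 4.
Step 1: Compute A + A by enumerating all 16 pairs.
A + A = {-2, -1, 0, 2, 3, 4, 5, 6, 8, 10}, so |A + A| = 10.
Step 2: Doubling constant K = |A + A|/|A| = 10/4 = 10/4 ≈ 2.5000.
Step 3: Plünnecke-Ruzsa gives |3A| ≤ K³·|A| = (2.5000)³ · 4 ≈ 62.5000.
Step 4: Compute 3A = A + A + A directly by enumerating all triples (a,b,c) ∈ A³; |3A| = 17.
Step 5: Check 17 ≤ 62.5000? Yes ✓.

K = 10/4, Plünnecke-Ruzsa bound K³|A| ≈ 62.5000, |3A| = 17, inequality holds.


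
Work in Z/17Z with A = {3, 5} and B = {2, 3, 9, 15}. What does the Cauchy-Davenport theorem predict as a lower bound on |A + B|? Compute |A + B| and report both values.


Cauchy-Davenport: |A + B| ≥ min(p, |A| + |B| - 1) for A, B nonempty in Z/pZ.
|A| = 2, |B| = 4, p = 17.
CD lower bound = min(17, 2 + 4 - 1) = min(17, 5) = 5.
Compute A + B mod 17 directly:
a = 3: 3+2=5, 3+3=6, 3+9=12, 3+15=1
a = 5: 5+2=7, 5+3=8, 5+9=14, 5+15=3
A + B = {1, 3, 5, 6, 7, 8, 12, 14}, so |A + B| = 8.
Verify: 8 ≥ 5? Yes ✓.

CD lower bound = 5, actual |A + B| = 8.


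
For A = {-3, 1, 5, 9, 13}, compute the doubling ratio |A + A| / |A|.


|A| = 5.
Compute A + A by enumerating all 25 pairs.
A + A = {-6, -2, 2, 6, 10, 14, 18, 22, 26}, so |A + A| = 9.
K = |A + A| / |A| = 9/5 (already in lowest terms) ≈ 1.8000.
Reference: AP of size 5 gives K = 9/5 ≈ 1.8000; a fully generic set of size 5 gives K ≈ 3.0000.

|A| = 5, |A + A| = 9, K = 9/5.


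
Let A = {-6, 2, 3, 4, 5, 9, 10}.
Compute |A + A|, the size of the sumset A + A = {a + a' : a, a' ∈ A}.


A + A = {a + a' : a, a' ∈ A}; |A| = 7.
General bounds: 2|A| - 1 ≤ |A + A| ≤ |A|(|A|+1)/2, i.e. 13 ≤ |A + A| ≤ 28.
Lower bound 2|A|-1 is attained iff A is an arithmetic progression.
Enumerate sums a + a' for a ≤ a' (symmetric, so this suffices):
a = -6: -6+-6=-12, -6+2=-4, -6+3=-3, -6+4=-2, -6+5=-1, -6+9=3, -6+10=4
a = 2: 2+2=4, 2+3=5, 2+4=6, 2+5=7, 2+9=11, 2+10=12
a = 3: 3+3=6, 3+4=7, 3+5=8, 3+9=12, 3+10=13
a = 4: 4+4=8, 4+5=9, 4+9=13, 4+10=14
a = 5: 5+5=10, 5+9=14, 5+10=15
a = 9: 9+9=18, 9+10=19
a = 10: 10+10=20
Distinct sums: {-12, -4, -3, -2, -1, 3, 4, 5, 6, 7, 8, 9, 10, 11, 12, 13, 14, 15, 18, 19, 20}
|A + A| = 21

|A + A| = 21


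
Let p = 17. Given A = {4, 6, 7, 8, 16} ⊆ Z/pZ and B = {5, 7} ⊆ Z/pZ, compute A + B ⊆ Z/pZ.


Work in Z/17Z: reduce every sum a + b modulo 17.
Enumerate all 10 pairs:
a = 4: 4+5=9, 4+7=11
a = 6: 6+5=11, 6+7=13
a = 7: 7+5=12, 7+7=14
a = 8: 8+5=13, 8+7=15
a = 16: 16+5=4, 16+7=6
Distinct residues collected: {4, 6, 9, 11, 12, 13, 14, 15}
|A + B| = 8 (out of 17 total residues).

A + B = {4, 6, 9, 11, 12, 13, 14, 15}


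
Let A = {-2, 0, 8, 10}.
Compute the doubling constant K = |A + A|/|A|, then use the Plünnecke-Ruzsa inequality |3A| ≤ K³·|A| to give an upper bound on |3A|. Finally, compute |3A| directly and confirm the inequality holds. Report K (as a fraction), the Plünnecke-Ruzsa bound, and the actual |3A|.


|A| = 4.
Step 1: Compute A + A by enumerating all 16 pairs.
A + A = {-4, -2, 0, 6, 8, 10, 16, 18, 20}, so |A + A| = 9.
Step 2: Doubling constant K = |A + A|/|A| = 9/4 = 9/4 ≈ 2.2500.
Step 3: Plünnecke-Ruzsa gives |3A| ≤ K³·|A| = (2.2500)³ · 4 ≈ 45.5625.
Step 4: Compute 3A = A + A + A directly by enumerating all triples (a,b,c) ∈ A³; |3A| = 16.
Step 5: Check 16 ≤ 45.5625? Yes ✓.

K = 9/4, Plünnecke-Ruzsa bound K³|A| ≈ 45.5625, |3A| = 16, inequality holds.


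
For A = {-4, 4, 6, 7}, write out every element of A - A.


A - A = {a - a' : a, a' ∈ A}.
Compute a - a' for each ordered pair (a, a'):
a = -4: -4--4=0, -4-4=-8, -4-6=-10, -4-7=-11
a = 4: 4--4=8, 4-4=0, 4-6=-2, 4-7=-3
a = 6: 6--4=10, 6-4=2, 6-6=0, 6-7=-1
a = 7: 7--4=11, 7-4=3, 7-6=1, 7-7=0
Collecting distinct values (and noting 0 appears from a-a):
A - A = {-11, -10, -8, -3, -2, -1, 0, 1, 2, 3, 8, 10, 11}
|A - A| = 13

A - A = {-11, -10, -8, -3, -2, -1, 0, 1, 2, 3, 8, 10, 11}


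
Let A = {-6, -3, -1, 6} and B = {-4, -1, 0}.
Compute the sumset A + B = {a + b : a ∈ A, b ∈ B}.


A + B = {a + b : a ∈ A, b ∈ B}.
Enumerate all |A|·|B| = 4·3 = 12 pairs (a, b) and collect distinct sums.
a = -6: -6+-4=-10, -6+-1=-7, -6+0=-6
a = -3: -3+-4=-7, -3+-1=-4, -3+0=-3
a = -1: -1+-4=-5, -1+-1=-2, -1+0=-1
a = 6: 6+-4=2, 6+-1=5, 6+0=6
Collecting distinct sums: A + B = {-10, -7, -6, -5, -4, -3, -2, -1, 2, 5, 6}
|A + B| = 11

A + B = {-10, -7, -6, -5, -4, -3, -2, -1, 2, 5, 6}


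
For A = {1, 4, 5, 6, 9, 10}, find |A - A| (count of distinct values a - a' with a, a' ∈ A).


A - A = {a - a' : a, a' ∈ A}; |A| = 6.
Bounds: 2|A|-1 ≤ |A - A| ≤ |A|² - |A| + 1, i.e. 11 ≤ |A - A| ≤ 31.
Note: 0 ∈ A - A always (from a - a). The set is symmetric: if d ∈ A - A then -d ∈ A - A.
Enumerate nonzero differences d = a - a' with a > a' (then include -d):
Positive differences: {1, 2, 3, 4, 5, 6, 8, 9}
Full difference set: {0} ∪ (positive diffs) ∪ (negative diffs).
|A - A| = 1 + 2·8 = 17 (matches direct enumeration: 17).

|A - A| = 17


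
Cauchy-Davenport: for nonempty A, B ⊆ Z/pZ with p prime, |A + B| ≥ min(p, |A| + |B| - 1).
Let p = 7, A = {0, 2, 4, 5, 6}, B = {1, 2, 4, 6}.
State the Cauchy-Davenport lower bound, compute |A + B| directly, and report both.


Cauchy-Davenport: |A + B| ≥ min(p, |A| + |B| - 1) for A, B nonempty in Z/pZ.
|A| = 5, |B| = 4, p = 7.
CD lower bound = min(7, 5 + 4 - 1) = min(7, 8) = 7.
Compute A + B mod 7 directly:
a = 0: 0+1=1, 0+2=2, 0+4=4, 0+6=6
a = 2: 2+1=3, 2+2=4, 2+4=6, 2+6=1
a = 4: 4+1=5, 4+2=6, 4+4=1, 4+6=3
a = 5: 5+1=6, 5+2=0, 5+4=2, 5+6=4
a = 6: 6+1=0, 6+2=1, 6+4=3, 6+6=5
A + B = {0, 1, 2, 3, 4, 5, 6}, so |A + B| = 7.
Verify: 7 ≥ 7? Yes ✓.

CD lower bound = 7, actual |A + B| = 7.


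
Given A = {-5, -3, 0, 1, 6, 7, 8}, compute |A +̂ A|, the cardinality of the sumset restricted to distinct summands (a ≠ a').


Restricted sumset: A +̂ A = {a + a' : a ∈ A, a' ∈ A, a ≠ a'}.
Equivalently, take A + A and drop any sum 2a that is achievable ONLY as a + a for a ∈ A (i.e. sums representable only with equal summands).
Enumerate pairs (a, a') with a < a' (symmetric, so each unordered pair gives one sum; this covers all a ≠ a'):
  -5 + -3 = -8
  -5 + 0 = -5
  -5 + 1 = -4
  -5 + 6 = 1
  -5 + 7 = 2
  -5 + 8 = 3
  -3 + 0 = -3
  -3 + 1 = -2
  -3 + 6 = 3
  -3 + 7 = 4
  -3 + 8 = 5
  0 + 1 = 1
  0 + 6 = 6
  0 + 7 = 7
  0 + 8 = 8
  1 + 6 = 7
  1 + 7 = 8
  1 + 8 = 9
  6 + 7 = 13
  6 + 8 = 14
  7 + 8 = 15
Collected distinct sums: {-8, -5, -4, -3, -2, 1, 2, 3, 4, 5, 6, 7, 8, 9, 13, 14, 15}
|A +̂ A| = 17
(Reference bound: |A +̂ A| ≥ 2|A| - 3 for |A| ≥ 2, with |A| = 7 giving ≥ 11.)

|A +̂ A| = 17


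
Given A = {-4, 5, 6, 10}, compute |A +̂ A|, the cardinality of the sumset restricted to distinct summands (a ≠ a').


Restricted sumset: A +̂ A = {a + a' : a ∈ A, a' ∈ A, a ≠ a'}.
Equivalently, take A + A and drop any sum 2a that is achievable ONLY as a + a for a ∈ A (i.e. sums representable only with equal summands).
Enumerate pairs (a, a') with a < a' (symmetric, so each unordered pair gives one sum; this covers all a ≠ a'):
  -4 + 5 = 1
  -4 + 6 = 2
  -4 + 10 = 6
  5 + 6 = 11
  5 + 10 = 15
  6 + 10 = 16
Collected distinct sums: {1, 2, 6, 11, 15, 16}
|A +̂ A| = 6
(Reference bound: |A +̂ A| ≥ 2|A| - 3 for |A| ≥ 2, with |A| = 4 giving ≥ 5.)

|A +̂ A| = 6


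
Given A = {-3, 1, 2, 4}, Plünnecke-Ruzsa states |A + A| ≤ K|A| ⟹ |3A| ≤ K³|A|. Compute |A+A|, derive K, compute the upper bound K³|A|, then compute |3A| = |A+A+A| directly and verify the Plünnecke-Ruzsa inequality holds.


|A| = 4.
Step 1: Compute A + A by enumerating all 16 pairs.
A + A = {-6, -2, -1, 1, 2, 3, 4, 5, 6, 8}, so |A + A| = 10.
Step 2: Doubling constant K = |A + A|/|A| = 10/4 = 10/4 ≈ 2.5000.
Step 3: Plünnecke-Ruzsa gives |3A| ≤ K³·|A| = (2.5000)³ · 4 ≈ 62.5000.
Step 4: Compute 3A = A + A + A directly by enumerating all triples (a,b,c) ∈ A³; |3A| = 17.
Step 5: Check 17 ≤ 62.5000? Yes ✓.

K = 10/4, Plünnecke-Ruzsa bound K³|A| ≈ 62.5000, |3A| = 17, inequality holds.


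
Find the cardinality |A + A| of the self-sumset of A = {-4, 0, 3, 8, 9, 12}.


A + A = {a + a' : a, a' ∈ A}; |A| = 6.
General bounds: 2|A| - 1 ≤ |A + A| ≤ |A|(|A|+1)/2, i.e. 11 ≤ |A + A| ≤ 21.
Lower bound 2|A|-1 is attained iff A is an arithmetic progression.
Enumerate sums a + a' for a ≤ a' (symmetric, so this suffices):
a = -4: -4+-4=-8, -4+0=-4, -4+3=-1, -4+8=4, -4+9=5, -4+12=8
a = 0: 0+0=0, 0+3=3, 0+8=8, 0+9=9, 0+12=12
a = 3: 3+3=6, 3+8=11, 3+9=12, 3+12=15
a = 8: 8+8=16, 8+9=17, 8+12=20
a = 9: 9+9=18, 9+12=21
a = 12: 12+12=24
Distinct sums: {-8, -4, -1, 0, 3, 4, 5, 6, 8, 9, 11, 12, 15, 16, 17, 18, 20, 21, 24}
|A + A| = 19

|A + A| = 19


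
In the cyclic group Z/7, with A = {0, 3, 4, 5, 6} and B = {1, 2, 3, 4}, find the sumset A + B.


Work in Z/7Z: reduce every sum a + b modulo 7.
Enumerate all 20 pairs:
a = 0: 0+1=1, 0+2=2, 0+3=3, 0+4=4
a = 3: 3+1=4, 3+2=5, 3+3=6, 3+4=0
a = 4: 4+1=5, 4+2=6, 4+3=0, 4+4=1
a = 5: 5+1=6, 5+2=0, 5+3=1, 5+4=2
a = 6: 6+1=0, 6+2=1, 6+3=2, 6+4=3
Distinct residues collected: {0, 1, 2, 3, 4, 5, 6}
|A + B| = 7 (out of 7 total residues).

A + B = {0, 1, 2, 3, 4, 5, 6}


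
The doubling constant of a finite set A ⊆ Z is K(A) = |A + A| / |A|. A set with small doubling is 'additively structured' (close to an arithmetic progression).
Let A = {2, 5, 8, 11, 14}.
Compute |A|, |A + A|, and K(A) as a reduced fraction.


|A| = 5.
Compute A + A by enumerating all 25 pairs.
A + A = {4, 7, 10, 13, 16, 19, 22, 25, 28}, so |A + A| = 9.
K = |A + A| / |A| = 9/5 (already in lowest terms) ≈ 1.8000.
Reference: AP of size 5 gives K = 9/5 ≈ 1.8000; a fully generic set of size 5 gives K ≈ 3.0000.

|A| = 5, |A + A| = 9, K = 9/5.


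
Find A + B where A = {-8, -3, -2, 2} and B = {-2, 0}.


A + B = {a + b : a ∈ A, b ∈ B}.
Enumerate all |A|·|B| = 4·2 = 8 pairs (a, b) and collect distinct sums.
a = -8: -8+-2=-10, -8+0=-8
a = -3: -3+-2=-5, -3+0=-3
a = -2: -2+-2=-4, -2+0=-2
a = 2: 2+-2=0, 2+0=2
Collecting distinct sums: A + B = {-10, -8, -5, -4, -3, -2, 0, 2}
|A + B| = 8

A + B = {-10, -8, -5, -4, -3, -2, 0, 2}


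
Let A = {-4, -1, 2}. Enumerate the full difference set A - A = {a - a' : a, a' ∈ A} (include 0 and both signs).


A - A = {a - a' : a, a' ∈ A}.
Compute a - a' for each ordered pair (a, a'):
a = -4: -4--4=0, -4--1=-3, -4-2=-6
a = -1: -1--4=3, -1--1=0, -1-2=-3
a = 2: 2--4=6, 2--1=3, 2-2=0
Collecting distinct values (and noting 0 appears from a-a):
A - A = {-6, -3, 0, 3, 6}
|A - A| = 5

A - A = {-6, -3, 0, 3, 6}


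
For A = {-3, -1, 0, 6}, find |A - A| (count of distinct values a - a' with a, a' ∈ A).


A - A = {a - a' : a, a' ∈ A}; |A| = 4.
Bounds: 2|A|-1 ≤ |A - A| ≤ |A|² - |A| + 1, i.e. 7 ≤ |A - A| ≤ 13.
Note: 0 ∈ A - A always (from a - a). The set is symmetric: if d ∈ A - A then -d ∈ A - A.
Enumerate nonzero differences d = a - a' with a > a' (then include -d):
Positive differences: {1, 2, 3, 6, 7, 9}
Full difference set: {0} ∪ (positive diffs) ∪ (negative diffs).
|A - A| = 1 + 2·6 = 13 (matches direct enumeration: 13).

|A - A| = 13


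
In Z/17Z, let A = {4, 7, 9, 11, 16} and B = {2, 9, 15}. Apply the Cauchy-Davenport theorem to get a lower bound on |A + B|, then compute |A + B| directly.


Cauchy-Davenport: |A + B| ≥ min(p, |A| + |B| - 1) for A, B nonempty in Z/pZ.
|A| = 5, |B| = 3, p = 17.
CD lower bound = min(17, 5 + 3 - 1) = min(17, 7) = 7.
Compute A + B mod 17 directly:
a = 4: 4+2=6, 4+9=13, 4+15=2
a = 7: 7+2=9, 7+9=16, 7+15=5
a = 9: 9+2=11, 9+9=1, 9+15=7
a = 11: 11+2=13, 11+9=3, 11+15=9
a = 16: 16+2=1, 16+9=8, 16+15=14
A + B = {1, 2, 3, 5, 6, 7, 8, 9, 11, 13, 14, 16}, so |A + B| = 12.
Verify: 12 ≥ 7? Yes ✓.

CD lower bound = 7, actual |A + B| = 12.


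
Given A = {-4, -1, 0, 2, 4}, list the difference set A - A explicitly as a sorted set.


A - A = {a - a' : a, a' ∈ A}.
Compute a - a' for each ordered pair (a, a'):
a = -4: -4--4=0, -4--1=-3, -4-0=-4, -4-2=-6, -4-4=-8
a = -1: -1--4=3, -1--1=0, -1-0=-1, -1-2=-3, -1-4=-5
a = 0: 0--4=4, 0--1=1, 0-0=0, 0-2=-2, 0-4=-4
a = 2: 2--4=6, 2--1=3, 2-0=2, 2-2=0, 2-4=-2
a = 4: 4--4=8, 4--1=5, 4-0=4, 4-2=2, 4-4=0
Collecting distinct values (and noting 0 appears from a-a):
A - A = {-8, -6, -5, -4, -3, -2, -1, 0, 1, 2, 3, 4, 5, 6, 8}
|A - A| = 15

A - A = {-8, -6, -5, -4, -3, -2, -1, 0, 1, 2, 3, 4, 5, 6, 8}


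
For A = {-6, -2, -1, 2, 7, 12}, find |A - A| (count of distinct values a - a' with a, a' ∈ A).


A - A = {a - a' : a, a' ∈ A}; |A| = 6.
Bounds: 2|A|-1 ≤ |A - A| ≤ |A|² - |A| + 1, i.e. 11 ≤ |A - A| ≤ 31.
Note: 0 ∈ A - A always (from a - a). The set is symmetric: if d ∈ A - A then -d ∈ A - A.
Enumerate nonzero differences d = a - a' with a > a' (then include -d):
Positive differences: {1, 3, 4, 5, 8, 9, 10, 13, 14, 18}
Full difference set: {0} ∪ (positive diffs) ∪ (negative diffs).
|A - A| = 1 + 2·10 = 21 (matches direct enumeration: 21).

|A - A| = 21


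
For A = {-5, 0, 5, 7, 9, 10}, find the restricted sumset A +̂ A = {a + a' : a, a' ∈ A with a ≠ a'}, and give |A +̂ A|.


Restricted sumset: A +̂ A = {a + a' : a ∈ A, a' ∈ A, a ≠ a'}.
Equivalently, take A + A and drop any sum 2a that is achievable ONLY as a + a for a ∈ A (i.e. sums representable only with equal summands).
Enumerate pairs (a, a') with a < a' (symmetric, so each unordered pair gives one sum; this covers all a ≠ a'):
  -5 + 0 = -5
  -5 + 5 = 0
  -5 + 7 = 2
  -5 + 9 = 4
  -5 + 10 = 5
  0 + 5 = 5
  0 + 7 = 7
  0 + 9 = 9
  0 + 10 = 10
  5 + 7 = 12
  5 + 9 = 14
  5 + 10 = 15
  7 + 9 = 16
  7 + 10 = 17
  9 + 10 = 19
Collected distinct sums: {-5, 0, 2, 4, 5, 7, 9, 10, 12, 14, 15, 16, 17, 19}
|A +̂ A| = 14
(Reference bound: |A +̂ A| ≥ 2|A| - 3 for |A| ≥ 2, with |A| = 6 giving ≥ 9.)

|A +̂ A| = 14


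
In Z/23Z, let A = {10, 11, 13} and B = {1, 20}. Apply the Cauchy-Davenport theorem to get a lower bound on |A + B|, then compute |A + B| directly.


Cauchy-Davenport: |A + B| ≥ min(p, |A| + |B| - 1) for A, B nonempty in Z/pZ.
|A| = 3, |B| = 2, p = 23.
CD lower bound = min(23, 3 + 2 - 1) = min(23, 4) = 4.
Compute A + B mod 23 directly:
a = 10: 10+1=11, 10+20=7
a = 11: 11+1=12, 11+20=8
a = 13: 13+1=14, 13+20=10
A + B = {7, 8, 10, 11, 12, 14}, so |A + B| = 6.
Verify: 6 ≥ 4? Yes ✓.

CD lower bound = 4, actual |A + B| = 6.


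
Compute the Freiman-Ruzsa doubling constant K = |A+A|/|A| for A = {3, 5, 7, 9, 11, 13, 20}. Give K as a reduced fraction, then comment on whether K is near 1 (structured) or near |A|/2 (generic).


|A| = 7.
Compute A + A by enumerating all 49 pairs.
A + A = {6, 8, 10, 12, 14, 16, 18, 20, 22, 23, 24, 25, 26, 27, 29, 31, 33, 40}, so |A + A| = 18.
K = |A + A| / |A| = 18/7 (already in lowest terms) ≈ 2.5714.
Reference: AP of size 7 gives K = 13/7 ≈ 1.8571; a fully generic set of size 7 gives K ≈ 4.0000.

|A| = 7, |A + A| = 18, K = 18/7.


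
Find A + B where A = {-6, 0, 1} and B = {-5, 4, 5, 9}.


A + B = {a + b : a ∈ A, b ∈ B}.
Enumerate all |A|·|B| = 3·4 = 12 pairs (a, b) and collect distinct sums.
a = -6: -6+-5=-11, -6+4=-2, -6+5=-1, -6+9=3
a = 0: 0+-5=-5, 0+4=4, 0+5=5, 0+9=9
a = 1: 1+-5=-4, 1+4=5, 1+5=6, 1+9=10
Collecting distinct sums: A + B = {-11, -5, -4, -2, -1, 3, 4, 5, 6, 9, 10}
|A + B| = 11

A + B = {-11, -5, -4, -2, -1, 3, 4, 5, 6, 9, 10}


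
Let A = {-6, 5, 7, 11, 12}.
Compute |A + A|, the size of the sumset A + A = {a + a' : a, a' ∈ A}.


A + A = {a + a' : a, a' ∈ A}; |A| = 5.
General bounds: 2|A| - 1 ≤ |A + A| ≤ |A|(|A|+1)/2, i.e. 9 ≤ |A + A| ≤ 15.
Lower bound 2|A|-1 is attained iff A is an arithmetic progression.
Enumerate sums a + a' for a ≤ a' (symmetric, so this suffices):
a = -6: -6+-6=-12, -6+5=-1, -6+7=1, -6+11=5, -6+12=6
a = 5: 5+5=10, 5+7=12, 5+11=16, 5+12=17
a = 7: 7+7=14, 7+11=18, 7+12=19
a = 11: 11+11=22, 11+12=23
a = 12: 12+12=24
Distinct sums: {-12, -1, 1, 5, 6, 10, 12, 14, 16, 17, 18, 19, 22, 23, 24}
|A + A| = 15

|A + A| = 15


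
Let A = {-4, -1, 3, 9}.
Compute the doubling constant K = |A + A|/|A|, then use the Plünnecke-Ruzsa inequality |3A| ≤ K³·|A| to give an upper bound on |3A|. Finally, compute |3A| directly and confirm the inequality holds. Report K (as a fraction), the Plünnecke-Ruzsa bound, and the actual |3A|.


|A| = 4.
Step 1: Compute A + A by enumerating all 16 pairs.
A + A = {-8, -5, -2, -1, 2, 5, 6, 8, 12, 18}, so |A + A| = 10.
Step 2: Doubling constant K = |A + A|/|A| = 10/4 = 10/4 ≈ 2.5000.
Step 3: Plünnecke-Ruzsa gives |3A| ≤ K³·|A| = (2.5000)³ · 4 ≈ 62.5000.
Step 4: Compute 3A = A + A + A directly by enumerating all triples (a,b,c) ∈ A³; |3A| = 19.
Step 5: Check 19 ≤ 62.5000? Yes ✓.

K = 10/4, Plünnecke-Ruzsa bound K³|A| ≈ 62.5000, |3A| = 19, inequality holds.


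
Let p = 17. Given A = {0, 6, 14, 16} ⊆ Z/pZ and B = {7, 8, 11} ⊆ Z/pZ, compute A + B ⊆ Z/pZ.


Work in Z/17Z: reduce every sum a + b modulo 17.
Enumerate all 12 pairs:
a = 0: 0+7=7, 0+8=8, 0+11=11
a = 6: 6+7=13, 6+8=14, 6+11=0
a = 14: 14+7=4, 14+8=5, 14+11=8
a = 16: 16+7=6, 16+8=7, 16+11=10
Distinct residues collected: {0, 4, 5, 6, 7, 8, 10, 11, 13, 14}
|A + B| = 10 (out of 17 total residues).

A + B = {0, 4, 5, 6, 7, 8, 10, 11, 13, 14}
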